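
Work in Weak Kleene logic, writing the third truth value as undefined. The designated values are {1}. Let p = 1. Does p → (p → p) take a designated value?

p → p = 1 → 1 = 1
p → (p → p) = 1 → 1 = 1
1 ∈ {1}.

Yes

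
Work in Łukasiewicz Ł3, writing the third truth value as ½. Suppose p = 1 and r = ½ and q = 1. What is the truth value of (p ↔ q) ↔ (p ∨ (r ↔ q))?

p ↔ q = 1 ↔ 1 = 1
r ↔ q = ½ ↔ 1 = ½  [1 − |½−1|]
p ∨ (r ↔ q) = 1 ∨ ½ = 1
(p ↔ q) ↔ (p ∨ (r ↔ q)) = 1 ↔ 1 = 1

1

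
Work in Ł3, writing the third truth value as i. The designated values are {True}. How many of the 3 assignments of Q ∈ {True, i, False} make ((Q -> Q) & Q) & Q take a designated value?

1

Q=True: True ✓
Q=i: i ·
Q=False: False ·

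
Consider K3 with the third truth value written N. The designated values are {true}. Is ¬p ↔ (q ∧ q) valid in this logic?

Countermodel: p=true, q=true gives false, which is not designated.

No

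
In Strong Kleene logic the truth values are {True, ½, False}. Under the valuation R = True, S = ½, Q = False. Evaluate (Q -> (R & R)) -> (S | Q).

½

R & R = True & True = True
Q -> (R & R) = False -> True = True
S | Q = ½ | False = ½
(Q -> (R & R)) -> (S | Q) = True -> ½ = ½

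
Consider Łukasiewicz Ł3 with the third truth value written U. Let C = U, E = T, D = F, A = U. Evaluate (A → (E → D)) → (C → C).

E → D = T → F = F
A → (E → D) = U → F = U  [min(1, 1−½+0)]
C → C = U → U = T
(A → (E → D)) → (C → C) = U → T = T

T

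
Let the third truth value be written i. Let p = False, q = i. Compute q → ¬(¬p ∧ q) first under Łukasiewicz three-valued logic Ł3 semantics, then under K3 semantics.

True; i

In Łukasiewicz three-valued logic Ł3: ¬p = ¬False = True
¬p ∧ q = True ∧ i = i
¬(¬p ∧ q) = ¬i = i
q → ¬(¬p ∧ q) = i → i = True  [min(1, 1−½+½)]
In K3: ¬p = ¬False = True
¬p ∧ q = True ∧ i = i
¬(¬p ∧ q) = ¬i = i
q → ¬(¬p ∧ q) = i → i = i  [¬i ∨ i]
They differ because Łukasiewicz three-valued logic Ł3 and K3 treat i differently under implication.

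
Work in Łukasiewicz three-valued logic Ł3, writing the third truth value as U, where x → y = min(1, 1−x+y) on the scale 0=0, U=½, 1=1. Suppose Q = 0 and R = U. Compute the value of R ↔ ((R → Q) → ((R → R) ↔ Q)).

R → Q = U → 0 = U  [min(1, 1−½+0)]
R → R = U → U = 1
(R → R) ↔ Q = 1 ↔ 0 = 0
(R → Q) → ((R → R) ↔ Q) = U → 0 = U
R ↔ ((R → Q) → ((R → R) ↔ Q)) = U ↔ U = 1

1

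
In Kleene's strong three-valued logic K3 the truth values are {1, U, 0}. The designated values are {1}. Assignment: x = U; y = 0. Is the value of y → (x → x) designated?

x → x = U → U = U  [¬U ∨ U]
y → (x → x) = 0 → U = 1
1 ∈ {1}.

Yes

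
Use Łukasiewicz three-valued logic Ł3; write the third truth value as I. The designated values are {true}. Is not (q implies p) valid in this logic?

Countermodel: q=true, p=true gives false, which is not designated.

No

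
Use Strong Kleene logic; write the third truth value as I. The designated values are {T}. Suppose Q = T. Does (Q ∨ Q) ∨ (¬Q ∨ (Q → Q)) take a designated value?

Yes

Q ∨ Q = T ∨ T = T
¬Q = ¬T = F
Q → Q = T → T = T
¬Q ∨ (Q → Q) = F ∨ T = T
(Q ∨ Q) ∨ (¬Q ∨ (Q → Q)) = T ∨ T = T
T ∈ {T}.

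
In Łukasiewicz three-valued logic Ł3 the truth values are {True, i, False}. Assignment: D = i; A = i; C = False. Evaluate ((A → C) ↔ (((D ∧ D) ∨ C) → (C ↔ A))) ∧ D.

i

A → C = i → False = i  [min(1, 1−½+0)]
D ∧ D = i ∧ i = i
(D ∧ D) ∨ C = i ∨ False = i
C ↔ A = False ↔ i = i
((D ∧ D) ∨ C) → (C ↔ A) = i → i = True
(A → C) ↔ (((D ∧ D) ∨ C) → (C ↔ A)) = i ↔ True = i
((A → C) ↔ (((D ∧ D) ∨ C) → (C ↔ A))) ∧ D = i ∧ i = i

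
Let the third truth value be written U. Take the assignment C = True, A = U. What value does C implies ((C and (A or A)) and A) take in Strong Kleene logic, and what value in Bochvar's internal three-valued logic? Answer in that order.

U; U

In Strong Kleene logic: A or A = U or U = U
C and (A or A) = True and U = U
(C and (A or A)) and A = U and U = U
C implies ((C and (A or A)) and A) = True implies U = U  [not True or U]
In Bochvar's internal three-valued logic: A or A = U or U = U
C and (A or A) = True and U = U
(C and (A or A)) and A = U and U = U
C implies ((C and (A or A)) and A) = True implies U = U  [any arg is the third value ⇒ result is the third value]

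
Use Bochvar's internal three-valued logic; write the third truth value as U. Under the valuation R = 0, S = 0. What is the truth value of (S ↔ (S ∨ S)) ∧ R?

S ∨ S = 0 ∨ 0 = 0
S ↔ (S ∨ S) = 0 ↔ 0 = 1
(S ↔ (S ∨ S)) ∧ R = 1 ∧ 0 = 0

0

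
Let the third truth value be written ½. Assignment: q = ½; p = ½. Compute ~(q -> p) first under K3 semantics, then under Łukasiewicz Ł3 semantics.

In K3: q -> p = ½ -> ½ = ½  [~½ | ½]
~(q -> p) = ~½ = ½
In Łukasiewicz Ł3: q -> p = ½ -> ½ = T  [min(1, 1−½+½)]
~(q -> p) = ~T = F
They differ because K3 and Łukasiewicz Ł3 treat ½ differently under implication.

½; F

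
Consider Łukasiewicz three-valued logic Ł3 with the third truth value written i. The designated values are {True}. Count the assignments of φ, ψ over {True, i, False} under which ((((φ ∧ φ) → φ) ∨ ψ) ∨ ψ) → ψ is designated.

3

Designated under: (φ=True, ψ=True); (φ=i, ψ=True); (φ=False, ψ=True).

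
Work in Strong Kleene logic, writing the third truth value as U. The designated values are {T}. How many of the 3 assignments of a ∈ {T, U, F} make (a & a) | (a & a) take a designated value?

1

a=T: T ✓
a=U: U ·
a=F: F ·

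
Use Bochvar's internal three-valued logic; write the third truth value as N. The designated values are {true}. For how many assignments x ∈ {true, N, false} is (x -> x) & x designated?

x=true: true ✓
x=N: N ·
x=false: false ·

1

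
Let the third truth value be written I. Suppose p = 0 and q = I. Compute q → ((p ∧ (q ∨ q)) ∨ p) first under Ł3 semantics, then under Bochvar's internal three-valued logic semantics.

In Ł3: q ∨ q = I ∨ I = I
p ∧ (q ∨ q) = 0 ∧ I = 0
(p ∧ (q ∨ q)) ∨ p = 0 ∨ 0 = 0
q → ((p ∧ (q ∨ q)) ∨ p) = I → 0 = I  [min(1, 1−½+0)]
In Bochvar's internal three-valued logic: q ∨ q = I ∨ I = I
p ∧ (q ∨ q) = 0 ∧ I = I
(p ∧ (q ∨ q)) ∨ p = I ∨ 0 = I
q → ((p ∧ (q ∨ q)) ∨ p) = I → I = I  [any arg is the third value ⇒ result is the third value]

I; I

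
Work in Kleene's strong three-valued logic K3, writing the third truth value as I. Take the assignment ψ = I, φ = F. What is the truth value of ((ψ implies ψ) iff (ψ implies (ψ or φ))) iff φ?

I

ψ implies ψ = I implies I = I
ψ or φ = I or F = I
ψ implies (ψ or φ) = I implies I = I
(ψ implies ψ) iff (ψ implies (ψ or φ)) = I iff I = I
((ψ implies ψ) iff (ψ implies (ψ or φ))) iff φ = I iff F = I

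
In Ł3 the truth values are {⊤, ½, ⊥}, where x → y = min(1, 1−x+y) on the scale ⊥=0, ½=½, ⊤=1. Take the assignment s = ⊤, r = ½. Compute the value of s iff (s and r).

½

s and r = ⊤ and ½ = ½
s iff (s and r) = ⊤ iff ½ = ½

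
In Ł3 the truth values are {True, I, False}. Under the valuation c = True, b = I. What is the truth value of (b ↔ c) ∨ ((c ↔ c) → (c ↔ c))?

True

b ↔ c = I ↔ True = I
c ↔ c = True ↔ True = True
c ↔ c = True ↔ True = True
(c ↔ c) → (c ↔ c) = True → True = True
(b ↔ c) ∨ ((c ↔ c) → (c ↔ c)) = I ∨ True = True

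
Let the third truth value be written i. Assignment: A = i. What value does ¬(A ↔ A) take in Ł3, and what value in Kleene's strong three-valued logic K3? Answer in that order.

F; i

In Ł3: A ↔ A = i ↔ i = T  [1 − |½−½|]
¬(A ↔ A) = ¬T = F
In Kleene's strong three-valued logic K3: A ↔ A = i ↔ i = i
¬(A ↔ A) = ¬i = i
They differ because Ł3 and Kleene's strong three-valued logic K3 treat i differently under implication.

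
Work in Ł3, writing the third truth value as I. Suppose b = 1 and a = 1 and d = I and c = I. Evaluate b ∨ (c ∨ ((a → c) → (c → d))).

1

a → c = 1 → I = I  [min(1, 1−1+½)]
c → d = I → I = 1
(a → c) → (c → d) = I → 1 = 1
c ∨ ((a → c) → (c → d)) = I ∨ 1 = 1
b ∨ (c ∨ ((a → c) → (c → d))) = 1 ∨ 1 = 1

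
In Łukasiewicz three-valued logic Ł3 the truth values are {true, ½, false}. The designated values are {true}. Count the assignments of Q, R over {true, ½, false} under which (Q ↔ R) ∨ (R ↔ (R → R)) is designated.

Of the 9 assignments, 5 give a value in {true}.

5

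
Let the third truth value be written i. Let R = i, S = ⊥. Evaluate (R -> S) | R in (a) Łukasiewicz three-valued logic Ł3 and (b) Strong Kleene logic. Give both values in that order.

i; i

In Łukasiewicz three-valued logic Ł3: R -> S = i -> ⊥ = i  [min(1, 1−½+0)]
(R -> S) | R = i | i = i
In Strong Kleene logic: R -> S = i -> ⊥ = i  [~i | ⊥]
(R -> S) | R = i | i = i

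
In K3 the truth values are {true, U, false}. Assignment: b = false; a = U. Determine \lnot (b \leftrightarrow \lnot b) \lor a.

\lnot b = \lnot false = true
b \leftrightarrow \lnot b = false \leftrightarrow true = false
\lnot (b \leftrightarrow \lnot b) = \lnot false = true
\lnot (b \leftrightarrow \lnot b) \lor a = true \lor U = true

true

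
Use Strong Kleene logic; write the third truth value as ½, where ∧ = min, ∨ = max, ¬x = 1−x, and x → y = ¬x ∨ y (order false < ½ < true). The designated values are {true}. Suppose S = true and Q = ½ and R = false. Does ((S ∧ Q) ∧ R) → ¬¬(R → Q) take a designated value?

Yes

S ∧ Q = true ∧ ½ = ½
(S ∧ Q) ∧ R = ½ ∧ false = false
R → Q = false → ½ = true  [¬false ∨ ½]
¬(R → Q) = ¬true = false
¬¬(R → Q) = ¬false = true
((S ∧ Q) ∧ R) → ¬¬(R → Q) = false → true = true
true ∈ {true}.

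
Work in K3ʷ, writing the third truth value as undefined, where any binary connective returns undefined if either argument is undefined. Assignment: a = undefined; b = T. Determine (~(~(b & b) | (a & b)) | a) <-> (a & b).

undefined

b & b = T & T = T
~(b & b) = ~T = F
a & b = undefined & T = undefined
~(b & b) | (a & b) = F | undefined = undefined
~(~(b & b) | (a & b)) = ~undefined = undefined
~(~(b & b) | (a & b)) | a = undefined | undefined = undefined
a & b = undefined & T = undefined
(~(~(b & b) | (a & b)) | a) <-> (a & b) = undefined <-> undefined = undefined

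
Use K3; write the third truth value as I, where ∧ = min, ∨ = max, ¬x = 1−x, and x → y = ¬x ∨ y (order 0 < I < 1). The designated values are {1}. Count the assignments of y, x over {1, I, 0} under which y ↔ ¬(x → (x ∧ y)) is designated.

Designated under: (y=0, x=0).

1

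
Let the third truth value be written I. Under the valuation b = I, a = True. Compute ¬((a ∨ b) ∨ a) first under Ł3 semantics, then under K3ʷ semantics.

False; I

In Ł3: a ∨ b = True ∨ I = True
(a ∨ b) ∨ a = True ∨ True = True
¬((a ∨ b) ∨ a) = ¬True = False
In K3ʷ: a ∨ b = True ∨ I = I
(a ∨ b) ∨ a = I ∨ True = I
¬((a ∨ b) ∨ a) = ¬I = I
They differ because Ł3 and K3ʷ treat I differently under the binary connectives.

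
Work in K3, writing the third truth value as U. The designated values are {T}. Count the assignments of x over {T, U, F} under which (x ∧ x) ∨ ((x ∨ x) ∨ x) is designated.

x=T: T ✓
x=U: U ·
x=F: F ·

1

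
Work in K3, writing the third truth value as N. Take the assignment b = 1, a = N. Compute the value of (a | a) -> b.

1

a | a = N | N = N
(a | a) -> b = N -> 1 = 1  [~N | 1]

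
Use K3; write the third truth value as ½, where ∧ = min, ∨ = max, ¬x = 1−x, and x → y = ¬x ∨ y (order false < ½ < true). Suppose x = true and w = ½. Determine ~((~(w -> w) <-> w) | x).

false

w -> w = ½ -> ½ = ½  [~½ | ½]
~(w -> w) = ~½ = ½
~(w -> w) <-> w = ½ <-> ½ = ½
(~(w -> w) <-> w) | x = ½ | true = true
~((~(w -> w) <-> w) | x) = ~true = false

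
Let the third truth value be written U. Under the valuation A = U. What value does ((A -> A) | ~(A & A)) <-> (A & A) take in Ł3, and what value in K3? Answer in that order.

In Ł3: A -> A = U -> U = True  [min(1, 1−½+½)]
A & A = U & U = U
~(A & A) = ~U = U
(A -> A) | ~(A & A) = True | U = True
A & A = U & U = U
((A -> A) | ~(A & A)) <-> (A & A) = True <-> U = U
In K3: A -> A = U -> U = U  [~U | U]
A & A = U & U = U
~(A & A) = ~U = U
(A -> A) | ~(A & A) = U | U = U
A & A = U & U = U
((A -> A) | ~(A & A)) <-> (A & A) = U <-> U = U

U; U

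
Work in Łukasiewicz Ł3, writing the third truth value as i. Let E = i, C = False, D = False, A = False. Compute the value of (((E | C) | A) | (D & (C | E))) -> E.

E | C = i | False = i
(E | C) | A = i | False = i
C | E = False | i = i
D & (C | E) = False & i = False
((E | C) | A) | (D & (C | E)) = i | False = i
(((E | C) | A) | (D & (C | E))) -> E = i -> i = True

True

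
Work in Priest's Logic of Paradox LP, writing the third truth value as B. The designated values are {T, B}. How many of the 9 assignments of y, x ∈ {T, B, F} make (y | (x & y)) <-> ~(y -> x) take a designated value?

8

Of the 9 assignments, 8 give a value in {T, B}.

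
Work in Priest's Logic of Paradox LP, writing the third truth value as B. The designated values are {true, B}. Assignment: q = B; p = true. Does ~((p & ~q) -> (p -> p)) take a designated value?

~q = ~B = B
p & ~q = true & B = B
p -> p = true -> true = true
(p & ~q) -> (p -> p) = B -> true = true  [~B | true]
~((p & ~q) -> (p -> p)) = ~true = false
false ∉ {true, B}.

No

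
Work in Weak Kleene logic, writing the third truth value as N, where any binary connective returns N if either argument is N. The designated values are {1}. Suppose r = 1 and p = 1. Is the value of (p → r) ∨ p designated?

Yes

p → r = 1 → 1 = 1
(p → r) ∨ p = 1 ∨ 1 = 1
1 ∈ {1}.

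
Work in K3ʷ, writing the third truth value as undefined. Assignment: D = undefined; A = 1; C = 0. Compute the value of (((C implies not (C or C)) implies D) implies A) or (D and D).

undefined

C or C = 0 or 0 = 0
not (C or C) = not 0 = 1
C implies not (C or C) = 0 implies 1 = 1
(C implies not (C or C)) implies D = 1 implies undefined = undefined  [any arg is the third value ⇒ result is the third value]
((C implies not (C or C)) implies D) implies A = undefined implies 1 = undefined
D and D = undefined and undefined = undefined
(((C implies not (C or C)) implies D) implies A) or (D and D) = undefined or undefined = undefined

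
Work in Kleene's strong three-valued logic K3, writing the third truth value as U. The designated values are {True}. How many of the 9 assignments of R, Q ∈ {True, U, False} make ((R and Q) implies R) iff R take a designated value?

3

Designated under: (R=True, Q=True); (R=True, Q=U); (R=True, Q=False).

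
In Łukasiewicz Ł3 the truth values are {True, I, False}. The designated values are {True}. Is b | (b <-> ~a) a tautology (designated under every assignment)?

Countermodel: b=I, a=True gives I, which is not designated.

No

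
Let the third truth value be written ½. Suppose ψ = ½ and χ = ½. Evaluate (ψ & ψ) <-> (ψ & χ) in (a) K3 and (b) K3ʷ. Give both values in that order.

½; ½

In K3: ψ & ψ = ½ & ½ = ½
ψ & χ = ½ & ½ = ½
(ψ & ψ) <-> (ψ & χ) = ½ <-> ½ = ½
In K3ʷ: ψ & ψ = ½ & ½ = ½
ψ & χ = ½ & ½ = ½
(ψ & ψ) <-> (ψ & χ) = ½ <-> ½ = ½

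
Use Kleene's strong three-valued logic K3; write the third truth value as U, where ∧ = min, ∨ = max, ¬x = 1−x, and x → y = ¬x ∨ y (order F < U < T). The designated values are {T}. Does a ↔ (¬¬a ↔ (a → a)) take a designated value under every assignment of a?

Countermodel: a=U gives U, which is not designated.

No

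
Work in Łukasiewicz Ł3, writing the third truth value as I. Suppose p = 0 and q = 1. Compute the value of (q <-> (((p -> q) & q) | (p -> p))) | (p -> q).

1

p -> q = 0 -> 1 = 1
(p -> q) & q = 1 & 1 = 1
p -> p = 0 -> 0 = 1
((p -> q) & q) | (p -> p) = 1 | 1 = 1
q <-> (((p -> q) & q) | (p -> p)) = 1 <-> 1 = 1
p -> q = 0 -> 1 = 1
(q <-> (((p -> q) & q) | (p -> p))) | (p -> q) = 1 | 1 = 1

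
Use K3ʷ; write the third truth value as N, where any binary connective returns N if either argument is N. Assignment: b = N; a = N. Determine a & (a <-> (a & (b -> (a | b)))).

N

a | b = N | N = N
b -> (a | b) = N -> N = N
a & (b -> (a | b)) = N & N = N
a <-> (a & (b -> (a | b))) = N <-> N = N
a & (a <-> (a & (b -> (a | b)))) = N & N = N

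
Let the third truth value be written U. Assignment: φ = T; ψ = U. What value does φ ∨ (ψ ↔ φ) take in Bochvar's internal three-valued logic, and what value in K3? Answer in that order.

U; T

In Bochvar's internal three-valued logic: ψ ↔ φ = U ↔ T = U
φ ∨ (ψ ↔ φ) = T ∨ U = U
In K3: ψ ↔ φ = U ↔ T = U
φ ∨ (ψ ↔ φ) = T ∨ U = T
They differ because Bochvar's internal three-valued logic and K3 treat U differently under the binary connectives.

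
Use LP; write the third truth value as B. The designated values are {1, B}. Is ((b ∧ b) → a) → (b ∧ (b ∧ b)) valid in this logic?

No

Countermodel: b=0, a=1 gives 0, which is not designated.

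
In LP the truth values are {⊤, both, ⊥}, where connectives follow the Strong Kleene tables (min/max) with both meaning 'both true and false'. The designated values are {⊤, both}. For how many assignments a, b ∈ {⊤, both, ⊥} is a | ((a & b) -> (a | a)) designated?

Of the 9 assignments, 9 give a value in {⊤, both}.

9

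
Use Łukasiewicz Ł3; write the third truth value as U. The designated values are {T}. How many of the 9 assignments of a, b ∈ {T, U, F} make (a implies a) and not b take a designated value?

3

Designated under: (a=T, b=F); (a=U, b=F); (a=F, b=F).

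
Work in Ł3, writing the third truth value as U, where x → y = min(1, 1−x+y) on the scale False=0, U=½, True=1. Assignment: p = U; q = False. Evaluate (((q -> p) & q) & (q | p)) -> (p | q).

True

q -> p = False -> U = True
(q -> p) & q = True & False = False
q | p = False | U = U
((q -> p) & q) & (q | p) = False & U = False
p | q = U | False = U
(((q -> p) & q) & (q | p)) -> (p | q) = False -> U = True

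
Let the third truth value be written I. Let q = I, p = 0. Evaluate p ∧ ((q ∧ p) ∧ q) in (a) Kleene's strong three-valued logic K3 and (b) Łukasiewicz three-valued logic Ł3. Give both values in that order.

In Kleene's strong three-valued logic K3: q ∧ p = I ∧ 0 = 0
(q ∧ p) ∧ q = 0 ∧ I = 0
p ∧ ((q ∧ p) ∧ q) = 0 ∧ 0 = 0
In Łukasiewicz three-valued logic Ł3: q ∧ p = I ∧ 0 = 0
(q ∧ p) ∧ q = 0 ∧ I = 0
p ∧ ((q ∧ p) ∧ q) = 0 ∧ 0 = 0

0; 0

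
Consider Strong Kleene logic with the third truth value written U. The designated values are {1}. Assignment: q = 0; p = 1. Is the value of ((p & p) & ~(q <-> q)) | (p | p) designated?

Yes

p & p = 1 & 1 = 1
q <-> q = 0 <-> 0 = 1
~(q <-> q) = ~1 = 0
(p & p) & ~(q <-> q) = 1 & 0 = 0
p | p = 1 | 1 = 1
((p & p) & ~(q <-> q)) | (p | p) = 0 | 1 = 1
1 ∈ {1}.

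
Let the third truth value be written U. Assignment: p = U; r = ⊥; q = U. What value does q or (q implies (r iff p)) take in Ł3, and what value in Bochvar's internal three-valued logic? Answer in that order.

⊤; U

In Ł3: r iff p = ⊥ iff U = U  [1 − |0−½|]
q implies (r iff p) = U implies U = ⊤
q or (q implies (r iff p)) = U or ⊤ = ⊤
In Bochvar's internal three-valued logic: r iff p = ⊥ iff U = U
q implies (r iff p) = U implies U = U  [any arg is the third value ⇒ result is the third value]
q or (q implies (r iff p)) = U or U = U
They differ because Ł3 and Bochvar's internal three-valued logic treat U differently under the binary connectives.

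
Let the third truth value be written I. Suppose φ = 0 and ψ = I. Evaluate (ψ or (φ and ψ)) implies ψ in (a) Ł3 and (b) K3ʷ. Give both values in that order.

In Ł3: φ and ψ = 0 and I = 0
ψ or (φ and ψ) = I or 0 = I
(ψ or (φ and ψ)) implies ψ = I implies I = 1  [min(1, 1−½+½)]
In K3ʷ: φ and ψ = 0 and I = I
ψ or (φ and ψ) = I or I = I
(ψ or (φ and ψ)) implies ψ = I implies I = I  [any arg is the third value ⇒ result is the third value]
They differ because Ł3 and K3ʷ treat I differently under the binary connectives.

1; I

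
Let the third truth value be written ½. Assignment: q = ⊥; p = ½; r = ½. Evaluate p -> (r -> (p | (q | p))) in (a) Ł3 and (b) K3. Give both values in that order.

⊤; ½

In Ł3: q | p = ⊥ | ½ = ½
p | (q | p) = ½ | ½ = ½
r -> (p | (q | p)) = ½ -> ½ = ⊤
p -> (r -> (p | (q | p))) = ½ -> ⊤ = ⊤
In K3: q | p = ⊥ | ½ = ½
p | (q | p) = ½ | ½ = ½
r -> (p | (q | p)) = ½ -> ½ = ½
p -> (r -> (p | (q | p))) = ½ -> ½ = ½
They differ because Ł3 and K3 treat ½ differently under implication.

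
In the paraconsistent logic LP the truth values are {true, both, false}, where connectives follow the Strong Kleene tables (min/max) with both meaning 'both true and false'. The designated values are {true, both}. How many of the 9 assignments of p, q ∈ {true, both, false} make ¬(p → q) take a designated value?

4

Designated under: (p=true, q=both); (p=true, q=false); (p=both, q=both); (p=both, q=false).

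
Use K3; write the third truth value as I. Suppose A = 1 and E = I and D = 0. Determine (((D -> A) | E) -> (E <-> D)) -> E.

D -> A = 0 -> 1 = 1
(D -> A) | E = 1 | I = 1
E <-> D = I <-> 0 = I
((D -> A) | E) -> (E <-> D) = 1 -> I = I  [~1 | I]
(((D -> A) | E) -> (E <-> D)) -> E = I -> I = I

I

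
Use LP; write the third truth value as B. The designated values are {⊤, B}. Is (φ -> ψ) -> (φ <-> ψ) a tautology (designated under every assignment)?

No

Countermodel: φ=⊥, ψ=⊤ gives ⊥, which is not designated.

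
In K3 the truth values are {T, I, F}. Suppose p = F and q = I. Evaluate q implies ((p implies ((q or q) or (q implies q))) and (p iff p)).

T

q or q = I or I = I
q implies q = I implies I = I  [not I or I]
(q or q) or (q implies q) = I or I = I
p implies ((q or q) or (q implies q)) = F implies I = T
p iff p = F iff F = T
(p implies ((q or q) or (q implies q))) and (p iff p) = T and T = T
q implies ((p implies ((q or q) or (q implies q))) and (p iff p)) = I implies T = T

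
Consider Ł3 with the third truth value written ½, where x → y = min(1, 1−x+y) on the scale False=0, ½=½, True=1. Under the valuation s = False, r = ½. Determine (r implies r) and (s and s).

r implies r = ½ implies ½ = True  [min(1, 1−½+½)]
s and s = False and False = False
(r implies r) and (s and s) = True and False = False

False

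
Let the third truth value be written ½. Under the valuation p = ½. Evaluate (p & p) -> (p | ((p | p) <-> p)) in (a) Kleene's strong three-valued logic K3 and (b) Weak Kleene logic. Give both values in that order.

In Kleene's strong three-valued logic K3: p & p = ½ & ½ = ½
p | p = ½ | ½ = ½
(p | p) <-> p = ½ <-> ½ = ½
p | ((p | p) <-> p) = ½ | ½ = ½
(p & p) -> (p | ((p | p) <-> p)) = ½ -> ½ = ½  [~½ | ½]
In Weak Kleene logic: p & p = ½ & ½ = ½
p | p = ½ | ½ = ½
(p | p) <-> p = ½ <-> ½ = ½
p | ((p | p) <-> p) = ½ | ½ = ½
(p & p) -> (p | ((p | p) <-> p)) = ½ -> ½ = ½  [any arg is the third value ⇒ result is the third value]

½; ½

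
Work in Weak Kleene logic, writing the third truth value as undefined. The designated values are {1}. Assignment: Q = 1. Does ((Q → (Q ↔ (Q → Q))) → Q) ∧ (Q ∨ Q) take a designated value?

Q → Q = 1 → 1 = 1
Q ↔ (Q → Q) = 1 ↔ 1 = 1
Q → (Q ↔ (Q → Q)) = 1 → 1 = 1
(Q → (Q ↔ (Q → Q))) → Q = 1 → 1 = 1
Q ∨ Q = 1 ∨ 1 = 1
((Q → (Q ↔ (Q → Q))) → Q) ∧ (Q ∨ Q) = 1 ∧ 1 = 1
1 ∈ {1}.

Yes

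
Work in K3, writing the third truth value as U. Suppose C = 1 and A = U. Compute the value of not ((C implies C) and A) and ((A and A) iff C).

U

C implies C = 1 implies 1 = 1
(C implies C) and A = 1 and U = U
not ((C implies C) and A) = not U = U
A and A = U and U = U
(A and A) iff C = U iff 1 = U
not ((C implies C) and A) and ((A and A) iff C) = U and U = U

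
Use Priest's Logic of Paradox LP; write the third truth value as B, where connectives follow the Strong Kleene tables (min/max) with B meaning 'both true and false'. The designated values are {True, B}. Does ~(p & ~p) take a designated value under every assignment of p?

Yes

Every assignment of p over {True, B, False} gives a value in {True, B}.
In particular, with p=B: ~(p & ~p) = B.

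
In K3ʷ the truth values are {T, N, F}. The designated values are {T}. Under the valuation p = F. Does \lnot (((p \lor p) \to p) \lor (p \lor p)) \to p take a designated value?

Yes

p \lor p = F \lor F = F
(p \lor p) \to p = F \to F = T
p \lor p = F \lor F = F
((p \lor p) \to p) \lor (p \lor p) = T \lor F = T
\lnot (((p \lor p) \to p) \lor (p \lor p)) = \lnot T = F
\lnot (((p \lor p) \to p) \lor (p \lor p)) \to p = F \to F = T
T ∈ {T}.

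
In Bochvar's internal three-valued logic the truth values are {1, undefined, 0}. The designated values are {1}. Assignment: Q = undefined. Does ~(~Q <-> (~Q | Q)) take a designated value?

~Q = ~undefined = undefined
~Q = ~undefined = undefined
~Q | Q = undefined | undefined = undefined
~Q <-> (~Q | Q) = undefined <-> undefined = undefined
~(~Q <-> (~Q | Q)) = ~undefined = undefined
undefined ∉ {1}.

No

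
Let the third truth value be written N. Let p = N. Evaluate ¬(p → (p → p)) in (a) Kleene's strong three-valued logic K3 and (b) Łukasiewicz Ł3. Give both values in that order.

N; ⊥

In Kleene's strong three-valued logic K3: p → p = N → N = N
p → (p → p) = N → N = N
¬(p → (p → p)) = ¬N = N
In Łukasiewicz Ł3: p → p = N → N = ⊤  [min(1, 1−½+½)]
p → (p → p) = N → ⊤ = ⊤
¬(p → (p → p)) = ¬⊤ = ⊥
They differ because Kleene's strong three-valued logic K3 and Łukasiewicz Ł3 treat N differently under implication.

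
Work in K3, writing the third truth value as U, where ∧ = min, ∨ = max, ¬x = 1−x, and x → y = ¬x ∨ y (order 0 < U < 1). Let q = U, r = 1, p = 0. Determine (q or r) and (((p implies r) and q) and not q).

U

q or r = U or 1 = 1
p implies r = 0 implies 1 = 1
(p implies r) and q = 1 and U = U
not q = not U = U
((p implies r) and q) and not q = U and U = U
(q or r) and (((p implies r) and q) and not q) = 1 and U = U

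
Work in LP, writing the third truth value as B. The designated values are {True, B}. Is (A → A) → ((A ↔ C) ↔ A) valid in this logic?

Countermodel: A=True, C=False gives False, which is not designated.

No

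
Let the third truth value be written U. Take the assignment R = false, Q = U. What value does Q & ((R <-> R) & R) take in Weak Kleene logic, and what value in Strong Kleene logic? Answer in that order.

U; false

In Weak Kleene logic: R <-> R = false <-> false = true
(R <-> R) & R = true & false = false
Q & ((R <-> R) & R) = U & false = U
In Strong Kleene logic: R <-> R = false <-> false = true
(R <-> R) & R = true & false = false
Q & ((R <-> R) & R) = U & false = false
They differ because Weak Kleene logic and Strong Kleene logic treat U differently under the binary connectives.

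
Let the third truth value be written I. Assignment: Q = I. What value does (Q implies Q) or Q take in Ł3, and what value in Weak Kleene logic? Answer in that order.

In Ł3: Q implies Q = I implies I = 1
(Q implies Q) or Q = 1 or I = 1
In Weak Kleene logic: Q implies Q = I implies I = I
(Q implies Q) or Q = I or I = I
They differ because Ł3 and Weak Kleene logic treat I differently under the binary connectives.

1; I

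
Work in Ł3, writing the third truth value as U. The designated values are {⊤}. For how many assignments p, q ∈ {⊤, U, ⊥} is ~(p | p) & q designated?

1

Designated under: (p=⊥, q=⊤).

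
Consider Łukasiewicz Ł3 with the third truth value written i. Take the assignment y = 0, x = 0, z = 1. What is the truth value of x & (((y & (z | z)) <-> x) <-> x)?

0

z | z = 1 | 1 = 1
y & (z | z) = 0 & 1 = 0
(y & (z | z)) <-> x = 0 <-> 0 = 1
((y & (z | z)) <-> x) <-> x = 1 <-> 0 = 0
x & (((y & (z | z)) <-> x) <-> x) = 0 & 0 = 0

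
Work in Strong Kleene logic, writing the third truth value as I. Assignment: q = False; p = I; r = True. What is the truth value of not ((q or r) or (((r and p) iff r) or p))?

False

q or r = False or True = True
r and p = True and I = I
(r and p) iff r = I iff True = I
((r and p) iff r) or p = I or I = I
(q or r) or (((r and p) iff r) or p) = True or I = True
not ((q or r) or (((r and p) iff r) or p)) = not True = False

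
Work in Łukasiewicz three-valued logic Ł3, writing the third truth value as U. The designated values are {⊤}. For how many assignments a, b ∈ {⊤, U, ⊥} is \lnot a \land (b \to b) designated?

3

Designated under: (a=⊥, b=⊤); (a=⊥, b=U); (a=⊥, b=⊥).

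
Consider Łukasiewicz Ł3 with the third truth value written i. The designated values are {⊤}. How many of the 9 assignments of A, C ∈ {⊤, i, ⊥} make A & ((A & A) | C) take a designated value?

Designated under: (A=⊤, C=⊤); (A=⊤, C=i); (A=⊤, C=⊥).

3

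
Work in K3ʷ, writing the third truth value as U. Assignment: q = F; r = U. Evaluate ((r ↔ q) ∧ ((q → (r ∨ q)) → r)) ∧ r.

U

r ↔ q = U ↔ F = U
r ∨ q = U ∨ F = U
q → (r ∨ q) = F → U = U  [any arg is the third value ⇒ result is the third value]
(q → (r ∨ q)) → r = U → U = U
(r ↔ q) ∧ ((q → (r ∨ q)) → r) = U ∧ U = U
((r ↔ q) ∧ ((q → (r ∨ q)) → r)) ∧ r = U ∧ U = U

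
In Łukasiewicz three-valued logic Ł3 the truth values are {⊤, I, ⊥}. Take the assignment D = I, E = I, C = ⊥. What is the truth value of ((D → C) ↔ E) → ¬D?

I

D → C = I → ⊥ = I
(D → C) ↔ E = I ↔ I = ⊤
¬D = ¬I = I
((D → C) ↔ E) → ¬D = ⊤ → I = I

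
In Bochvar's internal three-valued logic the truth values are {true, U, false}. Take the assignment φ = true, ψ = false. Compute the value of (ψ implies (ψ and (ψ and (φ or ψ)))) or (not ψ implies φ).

φ or ψ = true or false = true
ψ and (φ or ψ) = false and true = false
ψ and (ψ and (φ or ψ)) = false and false = false
ψ implies (ψ and (ψ and (φ or ψ))) = false implies false = true
not ψ = not false = true
not ψ implies φ = true implies true = true
(ψ implies (ψ and (ψ and (φ or ψ)))) or (not ψ implies φ) = true or true = true

true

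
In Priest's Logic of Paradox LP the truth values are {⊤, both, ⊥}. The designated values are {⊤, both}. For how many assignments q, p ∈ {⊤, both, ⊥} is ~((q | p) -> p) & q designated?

Designated under: (q=⊤, p=both); (q=⊤, p=⊥); (q=both, p=both); (q=both, p=⊥).

4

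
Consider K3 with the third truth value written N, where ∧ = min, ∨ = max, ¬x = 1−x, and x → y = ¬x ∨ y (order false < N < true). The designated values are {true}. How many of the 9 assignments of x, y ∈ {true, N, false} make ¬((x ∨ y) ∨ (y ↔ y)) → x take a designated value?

7

Of the 9 assignments, 7 give a value in {true}.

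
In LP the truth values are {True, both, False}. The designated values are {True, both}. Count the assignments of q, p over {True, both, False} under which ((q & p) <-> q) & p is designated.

6

Of the 9 assignments, 6 give a value in {True, both}.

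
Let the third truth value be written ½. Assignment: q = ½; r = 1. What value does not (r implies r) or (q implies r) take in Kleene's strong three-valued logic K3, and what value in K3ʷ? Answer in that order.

In Kleene's strong three-valued logic K3: r implies r = 1 implies 1 = 1
not (r implies r) = not 1 = 0
q implies r = ½ implies 1 = 1  [not ½ or 1]
not (r implies r) or (q implies r) = 0 or 1 = 1
In K3ʷ: r implies r = 1 implies 1 = 1
not (r implies r) = not 1 = 0
q implies r = ½ implies 1 = ½  [any arg is the third value ⇒ result is the third value]
not (r implies r) or (q implies r) = 0 or ½ = ½
They differ because Kleene's strong three-valued logic K3 and K3ʷ treat ½ differently under the binary connectives.

1; ½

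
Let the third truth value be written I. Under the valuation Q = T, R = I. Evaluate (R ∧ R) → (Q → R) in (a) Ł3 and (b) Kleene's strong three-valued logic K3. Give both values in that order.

T; I

In Ł3: R ∧ R = I ∧ I = I
Q → R = T → I = I  [min(1, 1−1+½)]
(R ∧ R) → (Q → R) = I → I = T
In Kleene's strong three-valued logic K3: R ∧ R = I ∧ I = I
Q → R = T → I = I  [¬T ∨ I]
(R ∧ R) → (Q → R) = I → I = I
They differ because Ł3 and Kleene's strong three-valued logic K3 treat I differently under implication.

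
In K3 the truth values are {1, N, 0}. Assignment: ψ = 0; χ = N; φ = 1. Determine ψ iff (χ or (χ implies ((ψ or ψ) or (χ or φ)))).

0

ψ or ψ = 0 or 0 = 0
χ or φ = N or 1 = 1
(ψ or ψ) or (χ or φ) = 0 or 1 = 1
χ implies ((ψ or ψ) or (χ or φ)) = N implies 1 = 1  [not N or 1]
χ or (χ implies ((ψ or ψ) or (χ or φ))) = N or 1 = 1
ψ iff (χ or (χ implies ((ψ or ψ) or (χ or φ)))) = 0 iff 1 = 0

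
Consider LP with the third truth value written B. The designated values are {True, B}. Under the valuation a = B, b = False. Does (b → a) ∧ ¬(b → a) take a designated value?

No

b → a = False → B = True  [¬False ∨ B]
b → a = False → B = True
¬(b → a) = ¬True = False
(b → a) ∧ ¬(b → a) = True ∧ False = False
False ∉ {True, B}.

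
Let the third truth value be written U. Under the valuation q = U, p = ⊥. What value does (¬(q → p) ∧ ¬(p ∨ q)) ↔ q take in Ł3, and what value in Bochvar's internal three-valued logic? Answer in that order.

⊤; U

In Ł3: q → p = U → ⊥ = U  [min(1, 1−½+0)]
¬(q → p) = ¬U = U
p ∨ q = ⊥ ∨ U = U
¬(p ∨ q) = ¬U = U
¬(q → p) ∧ ¬(p ∨ q) = U ∧ U = U
(¬(q → p) ∧ ¬(p ∨ q)) ↔ q = U ↔ U = ⊤
In Bochvar's internal three-valued logic: q → p = U → ⊥ = U  [any arg is the third value ⇒ result is the third value]
¬(q → p) = ¬U = U
p ∨ q = ⊥ ∨ U = U
¬(p ∨ q) = ¬U = U
¬(q → p) ∧ ¬(p ∨ q) = U ∧ U = U
(¬(q → p) ∧ ¬(p ∨ q)) ↔ q = U ↔ U = U
They differ because Ł3 and Bochvar's internal three-valued logic treat U differently under the binary connectives.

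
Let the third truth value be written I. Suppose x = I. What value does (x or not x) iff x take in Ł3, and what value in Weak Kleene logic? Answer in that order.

T; I

In Ł3: not x = not I = I
x or not x = I or I = I
(x or not x) iff x = I iff I = T  [1 − |½−½|]
In Weak Kleene logic: not x = not I = I
x or not x = I or I = I
(x or not x) iff x = I iff I = I
They differ because Ł3 and Weak Kleene logic treat I differently under the binary connectives.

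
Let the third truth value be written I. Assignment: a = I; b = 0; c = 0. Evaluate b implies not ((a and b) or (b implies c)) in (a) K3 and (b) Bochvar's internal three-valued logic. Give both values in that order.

1; I

In K3: a and b = I and 0 = 0
b implies c = 0 implies 0 = 1
(a and b) or (b implies c) = 0 or 1 = 1
not ((a and b) or (b implies c)) = not 1 = 0
b implies not ((a and b) or (b implies c)) = 0 implies 0 = 1
In Bochvar's internal three-valued logic: a and b = I and 0 = I
b implies c = 0 implies 0 = 1
(a and b) or (b implies c) = I or 1 = I
not ((a and b) or (b implies c)) = not I = I
b implies not ((a and b) or (b implies c)) = 0 implies I = I
They differ because K3 and Bochvar's internal three-valued logic treat I differently under the binary connectives.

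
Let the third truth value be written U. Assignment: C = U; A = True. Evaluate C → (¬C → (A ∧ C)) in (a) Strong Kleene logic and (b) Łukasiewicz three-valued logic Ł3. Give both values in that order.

In Strong Kleene logic: ¬C = ¬U = U
A ∧ C = True ∧ U = U
¬C → (A ∧ C) = U → U = U  [¬U ∨ U]
C → (¬C → (A ∧ C)) = U → U = U
In Łukasiewicz three-valued logic Ł3: ¬C = ¬U = U
A ∧ C = True ∧ U = U
¬C → (A ∧ C) = U → U = True
C → (¬C → (A ∧ C)) = U → True = True
They differ because Strong Kleene logic and Łukasiewicz three-valued logic Ł3 treat U differently under implication.

U; True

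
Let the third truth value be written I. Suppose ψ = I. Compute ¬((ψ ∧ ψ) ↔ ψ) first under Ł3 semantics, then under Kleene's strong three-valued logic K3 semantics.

In Ł3: ψ ∧ ψ = I ∧ I = I
(ψ ∧ ψ) ↔ ψ = I ↔ I = T  [1 − |½−½|]
¬((ψ ∧ ψ) ↔ ψ) = ¬T = F
In Kleene's strong three-valued logic K3: ψ ∧ ψ = I ∧ I = I
(ψ ∧ ψ) ↔ ψ = I ↔ I = I
¬((ψ ∧ ψ) ↔ ψ) = ¬I = I
They differ because Ł3 and Kleene's strong three-valued logic K3 treat I differently under implication.

F; I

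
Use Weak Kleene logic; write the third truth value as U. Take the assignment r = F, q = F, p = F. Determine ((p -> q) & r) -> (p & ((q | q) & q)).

T

p -> q = F -> F = T
(p -> q) & r = T & F = F
q | q = F | F = F
(q | q) & q = F & F = F
p & ((q | q) & q) = F & F = F
((p -> q) & r) -> (p & ((q | q) & q)) = F -> F = T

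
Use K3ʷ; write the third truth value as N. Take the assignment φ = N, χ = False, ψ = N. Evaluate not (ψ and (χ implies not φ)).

not φ = not N = N
χ implies not φ = False implies N = N  [any arg is the third value ⇒ result is the third value]
ψ and (χ implies not φ) = N and N = N
not (ψ and (χ implies not φ)) = not N = N

N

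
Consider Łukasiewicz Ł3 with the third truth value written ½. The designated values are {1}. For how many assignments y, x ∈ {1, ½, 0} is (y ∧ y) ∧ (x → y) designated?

Designated under: (y=1, x=1); (y=1, x=½); (y=1, x=0).

3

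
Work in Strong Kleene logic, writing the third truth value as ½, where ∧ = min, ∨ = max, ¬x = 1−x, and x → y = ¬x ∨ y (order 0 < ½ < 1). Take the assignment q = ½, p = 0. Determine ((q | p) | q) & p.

0

q | p = ½ | 0 = ½
(q | p) | q = ½ | ½ = ½
((q | p) | q) & p = ½ & 0 = 0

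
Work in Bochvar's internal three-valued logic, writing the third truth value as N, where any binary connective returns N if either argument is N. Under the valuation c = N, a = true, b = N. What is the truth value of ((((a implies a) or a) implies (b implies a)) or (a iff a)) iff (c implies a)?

a implies a = true implies true = true
(a implies a) or a = true or true = true
b implies a = N implies true = N
((a implies a) or a) implies (b implies a) = true implies N = N
a iff a = true iff true = true
(((a implies a) or a) implies (b implies a)) or (a iff a) = N or true = N
c implies a = N implies true = N
((((a implies a) or a) implies (b implies a)) or (a iff a)) iff (c implies a) = N iff N = N

N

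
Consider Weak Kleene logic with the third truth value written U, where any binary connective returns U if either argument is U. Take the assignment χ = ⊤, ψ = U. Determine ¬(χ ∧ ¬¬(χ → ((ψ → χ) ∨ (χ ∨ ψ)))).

ψ → χ = U → ⊤ = U  [any arg is the third value ⇒ result is the third value]
χ ∨ ψ = ⊤ ∨ U = U
(ψ → χ) ∨ (χ ∨ ψ) = U ∨ U = U
χ → ((ψ → χ) ∨ (χ ∨ ψ)) = ⊤ → U = U
¬(χ → ((ψ → χ) ∨ (χ ∨ ψ))) = ¬U = U
¬¬(χ → ((ψ → χ) ∨ (χ ∨ ψ))) = ¬U = U
χ ∧ ¬¬(χ → ((ψ → χ) ∨ (χ ∨ ψ))) = ⊤ ∧ U = U
¬(χ ∧ ¬¬(χ → ((ψ → χ) ∨ (χ ∨ ψ)))) = ¬U = U

U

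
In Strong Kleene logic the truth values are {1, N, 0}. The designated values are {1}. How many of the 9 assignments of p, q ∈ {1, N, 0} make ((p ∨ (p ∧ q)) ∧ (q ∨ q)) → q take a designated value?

Of the 9 assignments, 7 give a value in {1}.

7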